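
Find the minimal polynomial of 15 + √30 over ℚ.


Let α = 15 + √30. Then α - 15 = √30, so (α - 15)² = 30, giving α² - 30α + 195 = 0. Degree 2 and α ∉ ℚ, so this is the minimal polynomial.

Minimal polynomial: x² - 30x + 195


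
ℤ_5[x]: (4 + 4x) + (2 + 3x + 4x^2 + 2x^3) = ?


Add coefficients mod 5:
x^0: 4 + 2 = 1 (mod 5)
x^1: 4 + 3 = 2 (mod 5)
x^2: 0 + 4 = 4 (mod 5)
x^3: 0 + 2 = 2 (mod 5)
Result: 1 + 2x + 4x^2 + 2x^3

f + g = 1 + 2x + 4x^2 + 2x^3


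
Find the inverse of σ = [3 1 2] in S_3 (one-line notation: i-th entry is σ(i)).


To find σ⁻¹, swap domain and range:
σ(1) = 3 → σ⁻¹(3) = 1
σ(2) = 1 → σ⁻¹(1) = 2
σ(3) = 2 → σ⁻¹(2) = 3

σ⁻¹ = [2 3 1]


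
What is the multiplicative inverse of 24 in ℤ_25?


Use the extended Euclidean algorithm to write 1 = 24·s + 25·t; then s mod 25 is the inverse.
Euclidean algorithm:
  24 = 0·25 + 24
  25 = 1·24 + 1
  24 = 24·1 + 0
gcd(24,25) = 1
Back-substitution gives: 24·(-1) + 25·(1) = 1
So 24⁻¹ ≡ -1 ≡ 24 (mod 25)
Check: 24 × 24 = 576 ≡ 1 (mod 25) ✓

24⁻¹ ≡ 24 (mod 25)


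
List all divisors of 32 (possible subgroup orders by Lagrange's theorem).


Lagrange's theorem: |H| divides |G|
|G| = 32
Divisors of 32: 1, 2, 4, 8, 16, 32

Possible subgroup orders: {1, 2, 4, 8, 16, 32}


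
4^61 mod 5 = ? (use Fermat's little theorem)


Fermat's little theorem: if p is prime and gcd(a,p)=1, then a^(p-1) ≡ 1 (mod p)
p = 5 is prime, gcd(4,5) = 1
Reduce exponent: 61 mod 4 = 1
So 4^61 ≡ 4^1 (mod 5)
4^1 mod 5 = 4

4^61 ≡ 4 (mod 5)


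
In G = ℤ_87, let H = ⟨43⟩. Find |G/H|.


|⟨43⟩| = n / gcd(43, 87) = 87 / 1 = 87
H is normal (ℤ_87 is abelian).
|G/H| = |G| / |H| = 87 / 87 = 1

|G/H| = 1


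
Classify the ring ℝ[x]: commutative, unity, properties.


Polynomial ring over ℝ (an integral domain) is a commutative integral domain with unity 1
Commutative: Yes
Integral domain: Yes
Has unity: Yes

ℝ[x]: Commutative=Yes, Unity=Yes


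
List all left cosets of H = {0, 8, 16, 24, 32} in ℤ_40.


H = {0, 8, 16, 24, 32}, |H| = 5
Number of cosets = |G|/|H| = 40/5 = 8
0 + H = {0, 8, 16, 24, 32}
1 + H = {1, 9, 17, 25, 33}
2 + H = {2, 10, 18, 26, 34}
3 + H = {3, 11, 19, 27, 35}
4 + H = {4, 12, 20, 28, 36}
5 + H = {5, 13, 21, 29, 37}
6 + H = {6, 14, 22, 30, 38}
7 + H = {7, 15, 23, 31, 39}

Cosets: 0+H={0,8,16,24,32}; 1+H={1,9,17,25,33}; 2+H={2,10,18,26,34}; 3+H={3,11,19,27,35}; 4+H={4,12,20,28,36}; 5+H={5,13,21,29,37}; 6+H={6,14,22,30,38}; 7+H={7,15,23,31,39}


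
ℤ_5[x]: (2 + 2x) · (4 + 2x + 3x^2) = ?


Expand and collect like terms; reduce coefficients mod 5:
x^0: 2·4 = 8 ≡ 3 (mod 5)
x^1: 2·2 + 2·4 = 12 ≡ 2 (mod 5)
x^2: 2·3 + 2·2 = 10 ≡ 0 (mod 5)
x^3: 2·3 = 6 ≡ 1 (mod 5)
Result: 3 + 2x + x^3

f · g = 3 + 2x + x^3


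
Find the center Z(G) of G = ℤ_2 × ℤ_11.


Z(G) = {g ∈ G | gx = xg for all x ∈ G}
Direct product of abelian groups is abelian, so Z(G) = G

Z(ℤ_2 × ℤ_11) = ℤ_2 × ℤ_11


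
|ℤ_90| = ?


ℤ_n has n elements.

|ℤ_90| = 90


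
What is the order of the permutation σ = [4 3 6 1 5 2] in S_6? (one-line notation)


Cycle decomposition: (1 4) (2 3 6)
Cycle lengths: 2, 3
Order = lcm(2, 3) = 6

ord(σ) = 6


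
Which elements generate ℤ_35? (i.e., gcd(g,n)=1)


g generates ℤ_n iff gcd(g,n) = 1
Prime factors of 35: 5, 7
Generators are g ∈ {1,...,34} not divisible by any of these primes.
Generators: {1, 2, 3, 4, 6, 8, 9, 11, 12, 13, 16, 17, 18, 19, 22, 23, 24, 26, 27, 29, 31, 32, 33, 34}
Number of generators = φ(35) = 24

Generators of ℤ_35 = {1, 2, 3, 4, 6, 8, 9, 11, 12, 13, 16, 17, 18, 19, 22, 23, 24, 26, 27, 29, 31, 32, 33, 34}


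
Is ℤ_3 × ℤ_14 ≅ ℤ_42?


Comparing ℤ_3 × ℤ_14 and ℤ_42:
gcd(3,14) = 1, so ℤ_3 × ℤ_14 ≅ ℤ_42 (CRT)

Yes, ℤ_3 × ℤ_14 ≅ ℤ_42


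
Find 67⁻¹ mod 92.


Use the extended Euclidean algorithm to write 1 = 67·s + 92·t; then s mod 92 is the inverse.
Euclidean algorithm:
  67 = 0·92 + 67
  92 = 1·67 + 25
  67 = 2·25 + 17
  25 = 1·17 + 8
  17 = 2·8 + 1
  8 = 8·1 + 0
gcd(67,92) = 1
Back-substitution gives: 67·(11) + 92·(-8) = 1
So 67⁻¹ ≡ 11 ≡ 11 (mod 92)
Check: 67 × 11 = 737 ≡ 1 (mod 92) ✓

67⁻¹ ≡ 11 (mod 92)


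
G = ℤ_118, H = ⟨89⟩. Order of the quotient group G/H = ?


|⟨89⟩| = n / gcd(89, 118) = 118 / 1 = 118
H is normal (ℤ_118 is abelian).
|G/H| = |G| / |H| = 118 / 118 = 1

|G/H| = 1


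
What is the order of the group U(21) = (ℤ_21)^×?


U(n) is the group of units mod n; |U(n)| = φ(n)
|U(21)| = φ(21) = 12

|U(21) = (ℤ_21)^×| = 12


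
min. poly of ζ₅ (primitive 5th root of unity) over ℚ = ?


ζ₅ is a root of Φ₅(x) = x⁴ + x³ + x² + x + 1, irreducible over ℚ

Minimal polynomial: x⁴ + x³ + x² + x + 1


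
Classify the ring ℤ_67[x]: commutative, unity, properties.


ℤ_67 is a field (n prime), so ℤ_67[x] is a commutative integral domain with unity
Commutative: Yes
Integral domain: Yes
Has unity: Yes

ℤ_67[x]: Commutative=Yes, Unity=Yes


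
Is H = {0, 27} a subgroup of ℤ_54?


Subgroup test for H = {0, 27} in (ℤ_54, +):
(1) 0 ∈ H? Yes
(2) Closure: for all a,b ∈ H, (a+b) mod 54 ∈ H? Yes
(3) Inverses: for all a ∈ H, -a mod 54 ∈ H? Yes

Yes, H is a subgroup of ℤ_54


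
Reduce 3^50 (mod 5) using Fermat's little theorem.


Fermat's little theorem: if p is prime and gcd(a,p)=1, then a^(p-1) ≡ 1 (mod p)
p = 5 is prime, gcd(3,5) = 1
Reduce exponent: 50 mod 4 = 2
So 3^50 ≡ 3^2 (mod 5)
3^2 mod 5 = 4

3^50 ≡ 4 (mod 5)


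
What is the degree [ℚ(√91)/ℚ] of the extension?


√91 has minimal polynomial x² - 91 (irreducible over ℚ since 91 is squarefree)

[ℚ(√91)/ℚ] = 2


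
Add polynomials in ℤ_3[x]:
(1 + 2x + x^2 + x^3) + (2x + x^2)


Add coefficients mod 3:
x^0: 1 + 0 = 1 (mod 3)
x^1: 2 + 2 = 1 (mod 3)
x^2: 1 + 1 = 2 (mod 3)
x^3: 1 + 0 = 1 (mod 3)
Result: 1 + x + 2x^2 + x^3

f + g = 1 + x + 2x^2 + x^3


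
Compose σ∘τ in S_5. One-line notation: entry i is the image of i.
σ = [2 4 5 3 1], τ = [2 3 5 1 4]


σ∘τ: apply τ first, then σ
1 →τ 2 →σ 4
2 →τ 3 →σ 5
3 →τ 5 →σ 1
4 →τ 1 →σ 2
5 →τ 4 →σ 3

σ∘τ = [4 5 1 2 3]


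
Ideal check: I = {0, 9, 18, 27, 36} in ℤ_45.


Check ideal conditions for I = {0, 9, 18, 27, 36} in ℤ_45:
(1) I is an additive subgroup? Yes
(2) For r ∈ ℤ_45 and a ∈ I: r·a ∈ I? Yes

Yes, I is an ideal of ℤ_45


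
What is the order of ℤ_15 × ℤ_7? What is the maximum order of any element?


|ℤ_15 × ℤ_7| = 15 × 7 = 105
Max element order = lcm(15,7) = 105
Cyclic? Yes (gcd=1)

|ℤ_15×ℤ_7| = 105, max element order = 105


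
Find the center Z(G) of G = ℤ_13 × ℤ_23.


Z(G) = {g ∈ G | gx = xg for all x ∈ G}
Direct product of abelian groups is abelian, so Z(G) = G

Z(ℤ_13 × ℤ_23) = ℤ_13 × ℤ_23


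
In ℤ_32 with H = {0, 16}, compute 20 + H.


20 + H = {20 + h (mod 32) : h ∈ H}
20+0=20, 20+16=4
20 + H = {4, 20} = 4 + H

20 + H = {4, 20}


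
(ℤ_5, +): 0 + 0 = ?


Operation: addition mod 5
0 + 0 = (a + b) mod 5 with a = 0, b = 0

0 + 0 = 0


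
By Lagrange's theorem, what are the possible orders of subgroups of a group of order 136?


Lagrange's theorem: |H| divides |G|
|G| = 136
Divisors of 136: 1, 2, 4, 8, 17, 34, 68, 136

Possible subgroup orders: {1, 2, 4, 8, 17, 34, 68, 136}


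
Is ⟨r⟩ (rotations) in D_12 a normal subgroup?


H = ⟨r⟩ (rotations) in D_12
The rotation subgroup ⟨r⟩ has index 2 in D_12, so it is normal

Yes, normal subgroup


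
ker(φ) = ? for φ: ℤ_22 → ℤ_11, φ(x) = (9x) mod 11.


Kernel = preimage of identity
ker(φ) = {x ∈ ℤ_22 : 9x ≡ 0 (mod 11)}. Since 11 | 22, φ is well-defined. The kernel is the cyclic subgroup ⟨11⟩ of ℤ_22 (order 2), i.e. {0, 11}

ker(φ) = {0, 11}


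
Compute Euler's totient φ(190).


Factor n: 190 = 2 × 5 × 19
φ(n) = n · ∏(1 - 1/p) over distinct primes p | n
φ(190) = 190 · (1 - 1/2) · (1 - 1/5) · (1 - 1/19) = 72

φ(190) = 72


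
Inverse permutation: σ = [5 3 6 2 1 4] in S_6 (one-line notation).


To find σ⁻¹, swap domain and range:
σ(1) = 5 → σ⁻¹(5) = 1
σ(2) = 3 → σ⁻¹(3) = 2
σ(3) = 6 → σ⁻¹(6) = 3
σ(4) = 2 → σ⁻¹(2) = 4
σ(5) = 1 → σ⁻¹(1) = 5
σ(6) = 4 → σ⁻¹(4) = 6

σ⁻¹ = [5 4 2 6 1 3]


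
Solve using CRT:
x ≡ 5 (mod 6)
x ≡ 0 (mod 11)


m₁ = 6, m₂ = 11, gcd = 1, so CRT applies. M = m₁·m₂ = 66
Let M₁ = M/m₁ = 11, M₂ = M/m₂ = 6
Find y₁ ≡ M₁⁻¹ (mod m₁): 11⁻¹ ≡ 5 (mod 6)
Find y₂ ≡ M₂⁻¹ (mod m₂): 6⁻¹ ≡ 2 (mod 11)
x = a₁·M₁·y₁ + a₂·M₂·y₂ = 5·11·5 + 0·6·2 = 275
Reduce mod 66: x ≡ 11
Check: 11 mod 6 = 5 ✓, 11 mod 11 = 0 ✓

x ≡ 11 (mod 66)


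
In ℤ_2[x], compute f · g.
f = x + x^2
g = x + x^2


Expand and collect like terms; reduce coefficients mod 2:
x^0: 0·0 = 0 ≡ 0 (mod 2)
x^1: 0·1 + 1·0 = 0 ≡ 0 (mod 2)
x^2: 0·1 + 1·1 + 1·0 = 1 ≡ 1 (mod 2)
x^3: 1·1 + 1·1 = 2 ≡ 0 (mod 2)
x^4: 1·1 = 1 ≡ 1 (mod 2)
Result: x^2 + x^4

f · g = x^2 + x^4


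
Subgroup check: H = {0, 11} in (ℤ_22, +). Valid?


Subgroup test for H = {0, 11} in (ℤ_22, +):
(1) 0 ∈ H? Yes
(2) Closure: for all a,b ∈ H, (a+b) mod 22 ∈ H? Yes
(3) Inverses: for all a ∈ H, -a mod 22 ∈ H? Yes

Yes, H is a subgroup of ℤ_22


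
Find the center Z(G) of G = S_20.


Z(G) = {g ∈ G | gx = xg for all x ∈ G}
S_n is non-abelian for n ≥ 3; Z(S_20) is trivial

Z(S_20) = {e}


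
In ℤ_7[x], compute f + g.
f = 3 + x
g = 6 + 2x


Add coefficients mod 7:
x^0: 3 + 6 = 2 (mod 7)
x^1: 1 + 2 = 3 (mod 7)
Result: 2 + 3x

f + g = 2 + 3x


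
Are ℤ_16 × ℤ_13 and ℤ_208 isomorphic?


Comparing ℤ_16 × ℤ_13 and ℤ_208:
gcd(16,13) = 1, so ℤ_16 × ℤ_13 ≅ ℤ_208 (CRT)

Yes, ℤ_16 × ℤ_13 ≅ ℤ_208


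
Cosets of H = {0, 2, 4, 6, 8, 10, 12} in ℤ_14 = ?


H = {0, 2, 4, 6, 8, 10, 12}, |H| = 7
Number of cosets = |G|/|H| = 14/7 = 2
0 + H = {0, 2, 4, 6, 8, 10, 12}
1 + H = {1, 3, 5, 7, 9, 11, 13}

Cosets: 0+H={0,2,4,6,8,10,12}; 1+H={1,3,5,7,9,11,13}


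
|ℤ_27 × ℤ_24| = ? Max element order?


|ℤ_27 × ℤ_24| = 27 × 24 = 648
Max element order = lcm(27,24) = 216
Cyclic? No (gcd=3)

|ℤ_27×ℤ_24| = 648, max element order = 216


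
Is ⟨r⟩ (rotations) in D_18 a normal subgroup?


H = ⟨r⟩ (rotations) in D_18
The rotation subgroup ⟨r⟩ has index 2 in D_18, so it is normal

Yes, normal subgroup


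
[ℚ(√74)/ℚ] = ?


√74 has minimal polynomial x² - 74 (irreducible over ℚ since 74 is squarefree)

[ℚ(√74)/ℚ] = 2


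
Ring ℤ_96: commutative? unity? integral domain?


ℤ_96 is a commutative ring with unity 1; 96 = 2×48 is composite, so 2·48 ≡ 0 gives zero divisors (not an integral domain)
Commutative: Yes
Integral domain: No
Has unity: Yes

ℤ_96: Commutative=Yes, Unity=Yes


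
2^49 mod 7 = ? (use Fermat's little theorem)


Fermat's little theorem: if p is prime and gcd(a,p)=1, then a^(p-1) ≡ 1 (mod p)
p = 7 is prime, gcd(2,7) = 1
Reduce exponent: 49 mod 6 = 1
So 2^49 ≡ 2^1 (mod 7)
2^1 mod 7 = 2

2^49 ≡ 2 (mod 7)


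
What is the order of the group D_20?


|D_n| = 2n (n rotations and n reflections)
|D_20| = 2×20 = 40

|D_20| = 40


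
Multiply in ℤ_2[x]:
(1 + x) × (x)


Expand and collect like terms; reduce coefficients mod 2:
x^0: 1·0 = 0 ≡ 0 (mod 2)
x^1: 1·1 + 1·0 = 1 ≡ 1 (mod 2)
x^2: 1·1 = 1 ≡ 1 (mod 2)
Result: x + x^2

f · g = x + x^2


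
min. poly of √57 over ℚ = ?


√57 satisfies x² - 57 = 0, irreducible over ℚ since 57 is squarefree

Minimal polynomial: x² - 57


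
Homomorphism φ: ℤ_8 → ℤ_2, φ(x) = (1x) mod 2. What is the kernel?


Kernel = preimage of identity
ker(φ) = {x ∈ ℤ_8 : 1x ≡ 0 (mod 2)}. Since 2 | 8, φ is well-defined. The kernel is the cyclic subgroup ⟨2⟩ of ℤ_8 (order 4), i.e. {0, 2, 4, 6}

ker(φ) = {0, 2, 4, 6}


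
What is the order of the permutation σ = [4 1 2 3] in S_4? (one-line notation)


Cycle decomposition: (1 4 3 2)
Cycle lengths: 4
Order = lcm(4) = 4

ord(σ) = 4


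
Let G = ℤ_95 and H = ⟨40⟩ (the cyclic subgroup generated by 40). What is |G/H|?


|⟨40⟩| = n / gcd(40, 95) = 95 / 5 = 19
H is normal (ℤ_95 is abelian).
|G/H| = |G| / |H| = 95 / 19 = 5

|G/H| = 5


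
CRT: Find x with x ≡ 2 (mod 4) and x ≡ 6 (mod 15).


m₁ = 4, m₂ = 15, gcd = 1, so CRT applies. M = m₁·m₂ = 60
Let M₁ = M/m₁ = 15, M₂ = M/m₂ = 4
Find y₁ ≡ M₁⁻¹ (mod m₁): 15⁻¹ ≡ 3 (mod 4)
Find y₂ ≡ M₂⁻¹ (mod m₂): 4⁻¹ ≡ 4 (mod 15)
x = a₁·M₁·y₁ + a₂·M₂·y₂ = 2·15·3 + 6·4·4 = 186
Reduce mod 60: x ≡ 6
Check: 6 mod 4 = 2 ✓, 6 mod 15 = 6 ✓

x ≡ 6 (mod 60)


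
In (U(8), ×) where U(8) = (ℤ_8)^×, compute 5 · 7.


Operation: multiplication mod 8
5 · 7 = (a × b) mod 8 with a = 5, b = 7

5 · 7 = 3


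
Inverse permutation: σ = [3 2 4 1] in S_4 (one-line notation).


To find σ⁻¹, swap domain and range:
σ(1) = 3 → σ⁻¹(3) = 1
σ(2) = 2 → σ⁻¹(2) = 2
σ(3) = 4 → σ⁻¹(4) = 3
σ(4) = 1 → σ⁻¹(1) = 4

σ⁻¹ = [4 2 1 3]


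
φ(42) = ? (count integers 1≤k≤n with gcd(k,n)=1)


Factor n: 42 = 2 × 3 × 7
φ(n) = n · ∏(1 - 1/p) over distinct primes p | n
φ(42) = 42 · (1 - 1/2) · (1 - 1/3) · (1 - 1/7) = 12

φ(42) = 12


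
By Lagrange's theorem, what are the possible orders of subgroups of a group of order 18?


Lagrange's theorem: |H| divides |G|
|G| = 18
Divisors of 18: 1, 2, 3, 6, 9, 18

Possible subgroup orders: {1, 2, 3, 6, 9, 18}


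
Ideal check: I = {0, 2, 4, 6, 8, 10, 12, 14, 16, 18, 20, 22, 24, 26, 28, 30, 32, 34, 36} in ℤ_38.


Check ideal conditions for I = {0, 2, 4, 6, 8, 10, 12, 14, 16, 18, 20, 22, 24, 26, 28, 30, 32, 34, 36} in ℤ_38:
(1) I is an additive subgroup? Yes
(2) For r ∈ ℤ_38 and a ∈ I: r·a ∈ I? Yes

Yes, I is an ideal of ℤ_38


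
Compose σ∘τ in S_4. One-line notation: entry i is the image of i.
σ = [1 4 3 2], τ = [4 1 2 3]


σ∘τ: apply τ first, then σ
1 →τ 4 →σ 2
2 →τ 1 →σ 1
3 →τ 2 →σ 4
4 →τ 3 →σ 3

σ∘τ = [2 1 4 3]


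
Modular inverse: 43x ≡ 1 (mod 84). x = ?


Use the extended Euclidean algorithm to write 1 = 43·s + 84·t; then s mod 84 is the inverse.
Euclidean algorithm:
  43 = 0·84 + 43
  84 = 1·43 + 41
  43 = 1·41 + 2
  41 = 20·2 + 1
  2 = 2·1 + 0
gcd(43,84) = 1
Back-substitution gives: 43·(-41) + 84·(21) = 1
So 43⁻¹ ≡ -41 ≡ 43 (mod 84)
Check: 43 × 43 = 1849 ≡ 1 (mod 84) ✓

43⁻¹ ≡ 43 (mod 84)


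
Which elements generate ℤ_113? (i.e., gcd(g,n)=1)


g generates ℤ_n iff gcd(g,n) = 1
Prime factors of 113: 113
Generators are g ∈ {1,...,112} not divisible by any of these primes.
Generators: {1, 2, 3, 4, 5, 6, 7, 8, 9, 10, 11, 12, 13, 14, 15, 16, 17, 18, 19, 20, 21, 22, 23, 24, 25, 26, 27, 28, 29, 30, 31, 32, 33, 34, 35, 36, 37, 38, 39, 40, 41, 42, 43, 44, 45, 46, 47, 48, 49, 50, 51, 52, 53, 54, 55, 56, 57, 58, 59, 60, 61, 62, 63, 64, 65, 66, 67, 68, 69, 70, 71, 72, 73, 74, 75, 76, 77, 78, 79, 80, 81, 82, 83, 84, 85, 86, 87, 88, 89, 90, 91, 92, 93, 94, 95, 96, 97, 98, 99, 100, 101, 102, 103, 104, 105, 106, 107, 108, 109, 110, 111, 112}
Number of generators = φ(113) = 112

Generators of ℤ_113 = {1, 2, 3, 4, 5, 6, 7, 8, 9, 10, 11, 12, 13, 14, 15, 16, 17, 18, 19, 20, 21, 22, 23, 24, 25, 26, 27, 28, 29, 30, 31, 32, 33, 34, 35, 36, 37, 38, 39, 40, 41, 42, 43, 44, 45, 46, 47, 48, 49, 50, 51, 52, 53, 54, 55, 56, 57, 58, 59, 60, 61, 62, 63, 64, 65, 66, 67, 68, 69, 70, 71, 72, 73, 74, 75, 76, 77, 78, 79, 80, 81, 82, 83, 84, 85, 86, 87, 88, 89, 90, 91, 92, 93, 94, 95, 96, 97, 98, 99, 100, 101, 102, 103, 104, 105, 106, 107, 108, 109, 110, 111, 112}


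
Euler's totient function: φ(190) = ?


Factor n: 190 = 2 × 5 × 19
φ(n) = n · ∏(1 - 1/p) over distinct primes p | n
φ(190) = 190 · (1 - 1/2) · (1 - 1/5) · (1 - 1/19) = 72

φ(190) = 72


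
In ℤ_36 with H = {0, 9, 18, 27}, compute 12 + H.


12 + H = {12 + h (mod 36) : h ∈ H}
12+0=12, 12+9=21, 12+18=30, 12+27=3
12 + H = {3, 12, 21, 30} = 3 + H

12 + H = {3, 12, 21, 30}


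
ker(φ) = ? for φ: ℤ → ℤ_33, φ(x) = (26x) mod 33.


Kernel = preimage of identity
ker(φ) = {x ∈ ℤ : 26x ≡ 0 (mod 33)}. gcd(26,33) = 1, so 26x ≡ 0 (mod 33) ⟺ x ≡ 0 (mod 33/1 = 33). Hence ker(φ) = 33ℤ

ker(φ) = 33ℤ


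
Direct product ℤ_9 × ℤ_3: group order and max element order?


|ℤ_9 × ℤ_3| = 9 × 3 = 27
Max element order = lcm(9,3) = 9
Cyclic? No (gcd=3)

|ℤ_9×ℤ_3| = 27, max element order = 9


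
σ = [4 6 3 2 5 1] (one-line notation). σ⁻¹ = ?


To find σ⁻¹, swap domain and range:
σ(1) = 4 → σ⁻¹(4) = 1
σ(2) = 6 → σ⁻¹(6) = 2
σ(3) = 3 → σ⁻¹(3) = 3
σ(4) = 2 → σ⁻¹(2) = 4
σ(5) = 5 → σ⁻¹(5) = 5
σ(6) = 1 → σ⁻¹(1) = 6

σ⁻¹ = [6 4 3 1 5 2]


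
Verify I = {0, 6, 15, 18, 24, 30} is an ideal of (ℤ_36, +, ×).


Check ideal conditions for I = {0, 6, 15, 18, 24, 30} in ℤ_36:
(1) I is an additive subgroup? No
(2) For r ∈ ℤ_36 and a ∈ I: r·a ∈ I? No  [counterexample: r=2, a=6, r·a mod 36 = 12 ∉ I]

No, I is not an ideal of ℤ_36


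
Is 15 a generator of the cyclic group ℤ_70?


g generates ℤ_n iff gcd(g, n) = 1
gcd(15, 70) = 5
Since gcd = 5 ≠ 1, ⟨15⟩ has order 14 < 70, so 15 is not a generator.

No, 15 does not generate ℤ_70


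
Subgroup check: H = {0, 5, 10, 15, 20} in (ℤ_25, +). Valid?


Subgroup test for H = {0, 5, 10, 15, 20} in (ℤ_25, +):
(1) 0 ∈ H? Yes
(2) Closure: for all a,b ∈ H, (a+b) mod 25 ∈ H? Yes
(3) Inverses: for all a ∈ H, -a mod 25 ∈ H? Yes

Yes, H is a subgroup of ℤ_25


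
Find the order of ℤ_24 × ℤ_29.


|A × B| = |A| · |B|
|ℤ_24 × ℤ_29| = 24 × 29 = 696

|ℤ_24 × ℤ_29| = 696


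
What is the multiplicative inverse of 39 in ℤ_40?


Use the extended Euclidean algorithm to write 1 = 39·s + 40·t; then s mod 40 is the inverse.
Euclidean algorithm:
  39 = 0·40 + 39
  40 = 1·39 + 1
  39 = 39·1 + 0
gcd(39,40) = 1
Back-substitution gives: 39·(-1) + 40·(1) = 1
So 39⁻¹ ≡ -1 ≡ 39 (mod 40)
Check: 39 × 39 = 1521 ≡ 1 (mod 40) ✓

39⁻¹ ≡ 39 (mod 40)


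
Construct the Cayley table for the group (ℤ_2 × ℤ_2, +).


Elements: {(0,0), (0,1), (1,0), (1,1)}
Operation: componentwise addition mod (2, 2)
Entry (a, b) = ((a₁+b₁) mod 2, (a₂+b₂) mod 2)

Cayley table:
      | (0,0) | (0,1) | (1,0) | (1,1)
(0,0) | (0,0) | (0,1) | (1,0) | (1,1)
(0,1) | (0,1) | (0,0) | (1,1) | (1,0)
(1,0) | (1,0) | (1,1) | (0,0) | (0,1)
(1,1) | (1,1) | (1,0) | (0,1) | (0,0)


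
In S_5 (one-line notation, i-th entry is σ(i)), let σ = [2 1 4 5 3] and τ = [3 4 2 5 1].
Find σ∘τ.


σ∘τ: apply τ first, then σ
1 →τ 3 →σ 4
2 →τ 4 →σ 5
3 →τ 2 →σ 1
4 →τ 5 →σ 3
5 →τ 1 →σ 2

σ∘τ = [4 5 1 3 2]


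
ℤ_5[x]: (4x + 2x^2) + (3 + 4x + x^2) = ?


Add coefficients mod 5:
x^0: 0 + 3 = 3 (mod 5)
x^1: 4 + 4 = 3 (mod 5)
x^2: 2 + 1 = 3 (mod 5)
Result: 3 + 3x + 3x^2

f + g = 3 + 3x + 3x^2


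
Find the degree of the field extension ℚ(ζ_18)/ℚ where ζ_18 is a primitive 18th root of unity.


[ℚ(ζ_n):ℚ] = deg Φ_n(x) = φ(n). Here φ(18) = 6

[ℚ(ζ_18)/ℚ where ζ_18 is a primitive 18th root of unity] = 6


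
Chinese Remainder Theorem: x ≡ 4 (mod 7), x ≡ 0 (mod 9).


m₁ = 7, m₂ = 9, gcd = 1, so CRT applies. M = m₁·m₂ = 63
Let M₁ = M/m₁ = 9, M₂ = M/m₂ = 7
Find y₁ ≡ M₁⁻¹ (mod m₁): 9⁻¹ ≡ 4 (mod 7)
Find y₂ ≡ M₂⁻¹ (mod m₂): 7⁻¹ ≡ 4 (mod 9)
x = a₁·M₁·y₁ + a₂·M₂·y₂ = 4·9·4 + 0·7·4 = 144
Reduce mod 63: x ≡ 18
Check: 18 mod 7 = 4 ✓, 18 mod 9 = 0 ✓

x ≡ 18 (mod 63)


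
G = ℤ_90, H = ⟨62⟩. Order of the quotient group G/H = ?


|⟨62⟩| = n / gcd(62, 90) = 90 / 2 = 45
H is normal (ℤ_90 is abelian).
|G/H| = |G| / |H| = 90 / 45 = 2

|G/H| = 2


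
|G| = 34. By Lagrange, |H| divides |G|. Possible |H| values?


Lagrange's theorem: |H| divides |G|
|G| = 34
Divisors of 34: 1, 2, 17, 34

Possible subgroup orders: {1, 2, 17, 34}


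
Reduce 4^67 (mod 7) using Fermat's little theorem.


Fermat's little theorem: if p is prime and gcd(a,p)=1, then a^(p-1) ≡ 1 (mod p)
p = 7 is prime, gcd(4,7) = 1
Reduce exponent: 67 mod 6 = 1
So 4^67 ≡ 4^1 (mod 7)
4^1 mod 7 = 4

4^67 ≡ 4 (mod 7)


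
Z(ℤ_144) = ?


Z(G) = {g ∈ G | gx = xg for all x ∈ G}
ℤ_144 is abelian, so Z(G) = G

Z(ℤ_144) = ℤ_144


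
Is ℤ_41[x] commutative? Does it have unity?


ℤ_41 is a field (n prime), so ℤ_41[x] is a commutative integral domain with unity
Commutative: Yes
Integral domain: Yes
Has unity: Yes

ℤ_41[x]: Commutative=Yes, Unity=Yes


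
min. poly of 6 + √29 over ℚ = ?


Let α = 6 + √29. Then α - 6 = √29, so (α - 6)² = 29, giving α² - 12α + 7 = 0. Degree 2 and α ∉ ℚ, so this is the minimal polynomial.

Minimal polynomial: x² - 12x + 7


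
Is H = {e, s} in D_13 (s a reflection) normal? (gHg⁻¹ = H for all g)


H = {e, s} in D_13 (s a reflection)
r·s·r⁻¹ = sr⁻² ≠ s for n ≥ 3, so {e, s} is not closed under conjugation

No, not a normal subgroup


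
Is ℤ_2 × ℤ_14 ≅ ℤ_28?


Comparing ℤ_2 × ℤ_14 and ℤ_28:
gcd(2,14) = 2 ≠ 1. Max element order in ℤ_2×ℤ_14 is lcm(2,14) = 14 < 28, so it has no element of order 28

No, ℤ_2 × ℤ_14 ≇ ℤ_28


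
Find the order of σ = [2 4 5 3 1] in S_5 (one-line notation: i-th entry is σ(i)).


Cycle decomposition: (1 2 4 3 5)
Cycle lengths: 5
Order = lcm(5) = 5

ord(σ) = 5


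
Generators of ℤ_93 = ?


g generates ℤ_n iff gcd(g,n) = 1
Prime factors of 93: 3, 31
Generators are g ∈ {1,...,92} not divisible by any of these primes.
Generators: {1, 2, 4, 5, 7, 8, 10, 11, 13, 14, 16, 17, 19, 20, 22, 23, 25, 26, 28, 29, 32, 34, 35, 37, 38, 40, 41, 43, 44, 46, 47, 49, 50, 52, 53, 55, 56, 58, 59, 61, 64, 65, 67, 68, 70, 71, 73, 74, 76, 77, 79, 80, 82, 83, 85, 86, 88, 89, 91, 92}
Number of generators = φ(93) = 60

Generators of ℤ_93 = {1, 2, 4, 5, 7, 8, 10, 11, 13, 14, 16, 17, 19, 20, 22, 23, 25, 26, 28, 29, 32, 34, 35, 37, 38, 40, 41, 43, 44, 46, 47, 49, 50, 52, 53, 55, 56, 58, 59, 61, 64, 65, 67, 68, 70, 71, 73, 74, 76, 77, 79, 80, 82, 83, 85, 86, 88, 89, 91, 92}


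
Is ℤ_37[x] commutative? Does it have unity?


ℤ_37 is a field (n prime), so ℤ_37[x] is a commutative integral domain with unity
Commutative: Yes
Integral domain: Yes
Has unity: Yes

ℤ_37[x]: Commutative=Yes, Unity=Yes


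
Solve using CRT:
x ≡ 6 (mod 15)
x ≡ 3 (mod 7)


m₁ = 15, m₂ = 7, gcd = 1, so CRT applies. M = m₁·m₂ = 105
Let M₁ = M/m₁ = 7, M₂ = M/m₂ = 15
Find y₁ ≡ M₁⁻¹ (mod m₁): 7⁻¹ ≡ 13 (mod 15)
Find y₂ ≡ M₂⁻¹ (mod m₂): 15⁻¹ ≡ 1 (mod 7)
x = a₁·M₁·y₁ + a₂·M₂·y₂ = 6·7·13 + 3·15·1 = 591
Reduce mod 105: x ≡ 66
Check: 66 mod 15 = 6 ✓, 66 mod 7 = 3 ✓

x ≡ 66 (mod 105)


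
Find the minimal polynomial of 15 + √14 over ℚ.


Let α = 15 + √14. Then α - 15 = √14, so (α - 15)² = 14, giving α² - 30α + 211 = 0. Degree 2 and α ∉ ℚ, so this is the minimal polynomial.

Minimal polynomial: x² - 30x + 211


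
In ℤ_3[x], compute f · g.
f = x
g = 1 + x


Expand and collect like terms; reduce coefficients mod 3:
x^0: 0·1 = 0 ≡ 0 (mod 3)
x^1: 0·1 + 1·1 = 1 ≡ 1 (mod 3)
x^2: 1·1 = 1 ≡ 1 (mod 3)
Result: x + x^2

f · g = x + x^2


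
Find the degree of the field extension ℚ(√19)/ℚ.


√19 has minimal polynomial x² - 19 (irreducible over ℚ since 19 is squarefree)

[ℚ(√19)/ℚ] = 2


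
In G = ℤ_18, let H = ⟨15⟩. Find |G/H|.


|⟨15⟩| = n / gcd(15, 18) = 18 / 3 = 6
H is normal (ℤ_18 is abelian).
|G/H| = |G| / |H| = 18 / 6 = 3

|G/H| = 3


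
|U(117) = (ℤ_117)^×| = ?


U(n) is the group of units mod n; |U(n)| = φ(n)
|U(117)| = φ(117) = 72

|U(117) = (ℤ_117)^×| = 72


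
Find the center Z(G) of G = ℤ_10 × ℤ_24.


Z(G) = {g ∈ G | gx = xg for all x ∈ G}
Direct product of abelian groups is abelian, so Z(G) = G

Z(ℤ_10 × ℤ_24) = ℤ_10 × ℤ_24


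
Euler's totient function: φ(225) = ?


Factor n: 225 = 3^2 × 5^2
φ(n) = n · ∏(1 - 1/p) over distinct primes p | n
φ(225) = 225 · (1 - 1/3) · (1 - 1/5) = 120

φ(225) = 120


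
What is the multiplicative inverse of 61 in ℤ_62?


Use the extended Euclidean algorithm to write 1 = 61·s + 62·t; then s mod 62 is the inverse.
Euclidean algorithm:
  61 = 0·62 + 61
  62 = 1·61 + 1
  61 = 61·1 + 0
gcd(61,62) = 1
Back-substitution gives: 61·(-1) + 62·(1) = 1
So 61⁻¹ ≡ -1 ≡ 61 (mod 62)
Check: 61 × 61 = 3721 ≡ 1 (mod 62) ✓

61⁻¹ ≡ 61 (mod 62)


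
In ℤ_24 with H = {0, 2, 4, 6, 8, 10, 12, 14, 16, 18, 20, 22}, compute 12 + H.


12 + H = {12 + h (mod 24) : h ∈ H}
12+0=12, 12+2=14, 12+4=16, 12+6=18, 12+8=20, 12+10=22, 12+12=0, 12+14=2, 12+16=4, 12+18=6, 12+20=8, 12+22=10
12 + H = {0, 2, 4, 6, 8, 10, 12, 14, 16, 18, 20, 22} = 0 + H

12 + H = {0, 2, 4, 6, 8, 10, 12, 14, 16, 18, 20, 22}


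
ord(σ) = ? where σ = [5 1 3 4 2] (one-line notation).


Cycle decomposition: (1 5 2)
Cycle lengths: 3
Order = lcm(3) = 3

ord(σ) = 3


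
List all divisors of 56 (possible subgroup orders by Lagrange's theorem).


Lagrange's theorem: |H| divides |G|
|G| = 56
Divisors of 56: 1, 2, 4, 7, 8, 14, 28, 56

Possible subgroup orders: {1, 2, 4, 7, 8, 14, 28, 56}


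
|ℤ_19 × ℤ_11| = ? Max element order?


|ℤ_19 × ℤ_11| = 19 × 11 = 209
Max element order = lcm(19,11) = 209
Cyclic? Yes (gcd=1)

|ℤ_19×ℤ_11| = 209, max element order = 209


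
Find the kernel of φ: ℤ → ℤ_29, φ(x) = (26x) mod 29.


Kernel = preimage of identity
ker(φ) = {x ∈ ℤ : 26x ≡ 0 (mod 29)}. gcd(26,29) = 1, so 26x ≡ 0 (mod 29) ⟺ x ≡ 0 (mod 29/1 = 29). Hence ker(φ) = 29ℤ

ker(φ) = 29ℤ


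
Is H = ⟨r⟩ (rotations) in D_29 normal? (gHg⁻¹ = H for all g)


H = ⟨r⟩ (rotations) in D_29
The rotation subgroup ⟨r⟩ has index 2 in D_29, so it is normal

Yes, normal subgroup


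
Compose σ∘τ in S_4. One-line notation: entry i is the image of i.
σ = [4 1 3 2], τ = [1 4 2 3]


σ∘τ: apply τ first, then σ
1 →τ 1 →σ 4
2 →τ 4 →σ 2
3 →τ 2 →σ 1
4 →τ 3 →σ 3

σ∘τ = [4 2 1 3]


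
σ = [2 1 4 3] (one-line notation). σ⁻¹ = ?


To find σ⁻¹, swap domain and range:
σ(1) = 2 → σ⁻¹(2) = 1
σ(2) = 1 → σ⁻¹(1) = 2
σ(3) = 4 → σ⁻¹(4) = 3
σ(4) = 3 → σ⁻¹(3) = 4

σ⁻¹ = [2 1 4 3]


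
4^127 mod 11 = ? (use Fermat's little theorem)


Fermat's little theorem: if p is prime and gcd(a,p)=1, then a^(p-1) ≡ 1 (mod p)
p = 11 is prime, gcd(4,11) = 1
Reduce exponent: 127 mod 10 = 7
So 4^127 ≡ 4^7 (mod 11)
4^7 mod 11 = 5

4^127 ≡ 5 (mod 11)


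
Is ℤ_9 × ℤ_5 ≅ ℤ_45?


Comparing ℤ_9 × ℤ_5 and ℤ_45:
gcd(9,5) = 1, so ℤ_9 × ℤ_5 ≅ ℤ_45 (CRT)

Yes, ℤ_9 × ℤ_5 ≅ ℤ_45


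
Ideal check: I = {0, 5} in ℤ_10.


Check ideal conditions for I = {0, 5} in ℤ_10:
(1) I is an additive subgroup? Yes
(2) For r ∈ ℤ_10 and a ∈ I: r·a ∈ I? Yes

Yes, I is an ideal of ℤ_10


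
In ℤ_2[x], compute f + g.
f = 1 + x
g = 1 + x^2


Add coefficients mod 2:
x^0: 1 + 1 = 0 (mod 2)
x^1: 1 + 0 = 1 (mod 2)
x^2: 0 + 1 = 1 (mod 2)
Result: x + x^2

f + g = x + x^2


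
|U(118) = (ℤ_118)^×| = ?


U(n) is the group of units mod n; |U(n)| = φ(n)
|U(118)| = φ(118) = 58

|U(118) = (ℤ_118)^×| = 58


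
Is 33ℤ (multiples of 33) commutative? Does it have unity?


33ℤ is a commutative ring under +,× but has no multiplicative identity (1 ∉ 33ℤ); it has no zero divisors, but without unity it is not an integral domain
Commutative: Yes
Integral domain: No
Has unity: No

33ℤ (multiples of 33): Commutative=Yes, Unity=No


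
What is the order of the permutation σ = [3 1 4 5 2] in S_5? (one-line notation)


Cycle decomposition: (1 3 4 5 2)
Cycle lengths: 5
Order = lcm(5) = 5

ord(σ) = 5


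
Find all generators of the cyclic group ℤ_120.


g generates ℤ_n iff gcd(g,n) = 1
Prime factors of 120: 2, 3, 5
Generators are g ∈ {1,...,119} not divisible by any of these primes.
Generators: {1, 7, 11, 13, 17, 19, 23, 29, 31, 37, 41, 43, 47, 49, 53, 59, 61, 67, 71, 73, 77, 79, 83, 89, 91, 97, 101, 103, 107, 109, 113, 119}
Number of generators = φ(120) = 32

Generators of ℤ_120 = {1, 7, 11, 13, 17, 19, 23, 29, 31, 37, 41, 43, 47, 49, 53, 59, 61, 67, 71, 73, 77, 79, 83, 89, 91, 97, 101, 103, 107, 109, 113, 119}


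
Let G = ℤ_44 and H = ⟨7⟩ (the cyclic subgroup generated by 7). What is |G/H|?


|⟨7⟩| = n / gcd(7, 44) = 44 / 1 = 44
H is normal (ℤ_44 is abelian).
|G/H| = |G| / |H| = 44 / 44 = 1

|G/H| = 1


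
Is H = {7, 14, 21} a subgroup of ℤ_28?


Subgroup test for H = {7, 14, 21} in (ℤ_28, +):
(1) 0 ∈ H? No
(2) Closure: for all a,b ∈ H, (a+b) mod 28 ∈ H? No  [counterexample: 7 + 21 = 0 ∉ H]
(3) Inverses: for all a ∈ H, -a mod 28 ∈ H? Yes

No, H is not a subgroup of ℤ_28


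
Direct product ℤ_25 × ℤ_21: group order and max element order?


|ℤ_25 × ℤ_21| = 25 × 21 = 525
Max element order = lcm(25,21) = 525
Cyclic? Yes (gcd=1)

|ℤ_25×ℤ_21| = 525, max element order = 525


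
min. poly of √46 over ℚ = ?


√46 satisfies x² - 46 = 0, irreducible over ℚ since 46 is squarefree

Minimal polynomial: x² - 46


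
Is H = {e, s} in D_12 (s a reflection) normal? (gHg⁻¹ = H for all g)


H = {e, s} in D_12 (s a reflection)
r·s·r⁻¹ = sr⁻² ≠ s for n ≥ 3, so {e, s} is not closed under conjugation

No, not a normal subgroup


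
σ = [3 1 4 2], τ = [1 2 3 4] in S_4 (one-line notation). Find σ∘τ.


σ∘τ: apply τ first, then σ
1 →τ 1 →σ 3
2 →τ 2 →σ 1
3 →τ 3 →σ 4
4 →τ 4 →σ 2

σ∘τ = [3 1 4 2]


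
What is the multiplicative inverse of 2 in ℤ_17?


Use the extended Euclidean algorithm to write 1 = 2·s + 17·t; then s mod 17 is the inverse.
Euclidean algorithm:
  2 = 0·17 + 2
  17 = 8·2 + 1
  2 = 2·1 + 0
gcd(2,17) = 1
Back-substitution gives: 2·(-8) + 17·(1) = 1
So 2⁻¹ ≡ -8 ≡ 9 (mod 17)
Check: 2 × 9 = 18 ≡ 1 (mod 17) ✓

2⁻¹ ≡ 9 (mod 17)


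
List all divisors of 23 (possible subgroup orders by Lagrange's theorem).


Lagrange's theorem: |H| divides |G|
|G| = 23
Divisors of 23: 1, 23

Possible subgroup orders: {1, 23}


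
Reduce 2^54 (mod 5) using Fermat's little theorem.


Fermat's little theorem: if p is prime and gcd(a,p)=1, then a^(p-1) ≡ 1 (mod p)
p = 5 is prime, gcd(2,5) = 1
Reduce exponent: 54 mod 4 = 2
So 2^54 ≡ 2^2 (mod 5)
2^2 mod 5 = 4

2^54 ≡ 4 (mod 5)


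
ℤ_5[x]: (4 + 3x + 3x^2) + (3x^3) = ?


Add coefficients mod 5:
x^0: 4 + 0 = 4 (mod 5)
x^1: 3 + 0 = 3 (mod 5)
x^2: 3 + 0 = 3 (mod 5)
x^3: 0 + 3 = 3 (mod 5)
Result: 4 + 3x + 3x^2 + 3x^3

f + g = 4 + 3x + 3x^2 + 3x^3


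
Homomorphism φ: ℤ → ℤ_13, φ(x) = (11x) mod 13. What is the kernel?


Kernel = preimage of identity
ker(φ) = {x ∈ ℤ : 11x ≡ 0 (mod 13)}. gcd(11,13) = 1, so 11x ≡ 0 (mod 13) ⟺ x ≡ 0 (mod 13/1 = 13). Hence ker(φ) = 13ℤ

ker(φ) = 13ℤ


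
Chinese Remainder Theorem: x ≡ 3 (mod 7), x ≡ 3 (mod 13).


m₁ = 7, m₂ = 13, gcd = 1, so CRT applies. M = m₁·m₂ = 91
Let M₁ = M/m₁ = 13, M₂ = M/m₂ = 7
Find y₁ ≡ M₁⁻¹ (mod m₁): 13⁻¹ ≡ 6 (mod 7)
Find y₂ ≡ M₂⁻¹ (mod m₂): 7⁻¹ ≡ 2 (mod 13)
x = a₁·M₁·y₁ + a₂·M₂·y₂ = 3·13·6 + 3·7·2 = 276
Reduce mod 91: x ≡ 3
Check: 3 mod 7 = 3 ✓, 3 mod 13 = 3 ✓

x ≡ 3 (mod 91)


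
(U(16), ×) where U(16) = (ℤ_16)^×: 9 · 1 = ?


Operation: multiplication mod 16
9 · 1 = (a × b) mod 16 with a = 9, b = 1

9 · 1 = 9


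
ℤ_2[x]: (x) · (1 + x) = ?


Expand and collect like terms; reduce coefficients mod 2:
x^0: 0·1 = 0 ≡ 0 (mod 2)
x^1: 0·1 + 1·1 = 1 ≡ 1 (mod 2)
x^2: 1·1 = 1 ≡ 1 (mod 2)
Result: x + x^2

f · g = x + x^2


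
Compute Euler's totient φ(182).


Factor n: 182 = 2 × 7 × 13
φ(n) = n · ∏(1 - 1/p) over distinct primes p | n
φ(182) = 182 · (1 - 1/2) · (1 - 1/7) · (1 - 1/13) = 72

φ(182) = 72


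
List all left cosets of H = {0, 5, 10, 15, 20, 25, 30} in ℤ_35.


H = {0, 5, 10, 15, 20, 25, 30}, |H| = 7
Number of cosets = |G|/|H| = 35/7 = 5
0 + H = {0, 5, 10, 15, 20, 25, 30}
1 + H = {1, 6, 11, 16, 21, 26, 31}
2 + H = {2, 7, 12, 17, 22, 27, 32}
3 + H = {3, 8, 13, 18, 23, 28, 33}
4 + H = {4, 9, 14, 19, 24, 29, 34}

Cosets: 0+H={0,5,10,15,20,25,30}; 1+H={1,6,11,16,21,26,31}; 2+H={2,7,12,17,22,27,32}; 3+H={3,8,13,18,23,28,33}; 4+H={4,9,14,19,24,29,34}


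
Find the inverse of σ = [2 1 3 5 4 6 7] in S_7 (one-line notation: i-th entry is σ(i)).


To find σ⁻¹, swap domain and range:
σ(1) = 2 → σ⁻¹(2) = 1
σ(2) = 1 → σ⁻¹(1) = 2
σ(3) = 3 → σ⁻¹(3) = 3
σ(4) = 5 → σ⁻¹(5) = 4
σ(5) = 4 → σ⁻¹(4) = 5
σ(6) = 6 → σ⁻¹(6) = 6
σ(7) = 7 → σ⁻¹(7) = 7

σ⁻¹ = [2 1 3 5 4 6 7]


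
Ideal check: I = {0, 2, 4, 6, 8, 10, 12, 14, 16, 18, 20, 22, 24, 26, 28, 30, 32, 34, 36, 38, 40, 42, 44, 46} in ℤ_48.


Check ideal conditions for I = {0, 2, 4, 6, 8, 10, 12, 14, 16, 18, 20, 22, 24, 26, 28, 30, 32, 34, 36, 38, 40, 42, 44, 46} in ℤ_48:
(1) I is an additive subgroup? Yes
(2) For r ∈ ℤ_48 and a ∈ I: r·a ∈ I? Yes

Yes, I is an ideal of ℤ_48


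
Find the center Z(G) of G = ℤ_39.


Z(G) = {g ∈ G | gx = xg for all x ∈ G}
ℤ_39 is abelian, so Z(G) = G

Z(ℤ_39) = ℤ_39


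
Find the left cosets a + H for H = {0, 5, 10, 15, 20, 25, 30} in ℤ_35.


H = {0, 5, 10, 15, 20, 25, 30}, |H| = 7
Number of cosets = |G|/|H| = 35/7 = 5
0 + H = {0, 5, 10, 15, 20, 25, 30}
1 + H = {1, 6, 11, 16, 21, 26, 31}
2 + H = {2, 7, 12, 17, 22, 27, 32}
3 + H = {3, 8, 13, 18, 23, 28, 33}
4 + H = {4, 9, 14, 19, 24, 29, 34}

Cosets: 0+H={0,5,10,15,20,25,30}; 1+H={1,6,11,16,21,26,31}; 2+H={2,7,12,17,22,27,32}; 3+H={3,8,13,18,23,28,33}; 4+H={4,9,14,19,24,29,34}


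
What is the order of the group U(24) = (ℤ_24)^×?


U(n) is the group of units mod n; |U(n)| = φ(n)
|U(24)| = φ(24) = 8

|U(24) = (ℤ_24)^×| = 8


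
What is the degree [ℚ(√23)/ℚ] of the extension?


√23 has minimal polynomial x² - 23 (irreducible over ℚ since 23 is squarefree)

[ℚ(√23)/ℚ] = 2


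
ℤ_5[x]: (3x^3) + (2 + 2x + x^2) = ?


Add coefficients mod 5:
x^0: 0 + 2 = 2 (mod 5)
x^1: 0 + 2 = 2 (mod 5)
x^2: 0 + 1 = 1 (mod 5)
x^3: 3 + 0 = 3 (mod 5)
Result: 2 + 2x + x^2 + 3x^3

f + g = 2 + 2x + x^2 + 3x^3


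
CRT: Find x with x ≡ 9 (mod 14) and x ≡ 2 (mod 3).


m₁ = 14, m₂ = 3, gcd = 1, so CRT applies. M = m₁·m₂ = 42
Let M₁ = M/m₁ = 3, M₂ = M/m₂ = 14
Find y₁ ≡ M₁⁻¹ (mod m₁): 3⁻¹ ≡ 5 (mod 14)
Find y₂ ≡ M₂⁻¹ (mod m₂): 14⁻¹ ≡ 2 (mod 3)
x = a₁·M₁·y₁ + a₂·M₂·y₂ = 9·3·5 + 2·14·2 = 191
Reduce mod 42: x ≡ 23
Check: 23 mod 14 = 9 ✓, 23 mod 3 = 2 ✓

x ≡ 23 (mod 42)


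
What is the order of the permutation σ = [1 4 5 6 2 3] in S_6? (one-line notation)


Cycle decomposition: (2 4 6 3 5)
Cycle lengths: 5
Order = lcm(5) = 5

ord(σ) = 5


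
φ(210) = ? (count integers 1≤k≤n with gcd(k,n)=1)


Factor n: 210 = 2 × 3 × 5 × 7
φ(n) = n · ∏(1 - 1/p) over distinct primes p | n
φ(210) = 210 · (1 - 1/2) · (1 - 1/3) · (1 - 1/5) · (1 - 1/7) = 48

φ(210) = 48


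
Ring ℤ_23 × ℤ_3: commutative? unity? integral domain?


Direct product ring; commutative with unity (1,1); but (1,0)·(0,1) = (0,0) gives zero divisors, so not an integral domain
Commutative: Yes
Integral domain: No
Has unity: Yes

ℤ_23 × ℤ_3: Commutative=Yes, Unity=Yes


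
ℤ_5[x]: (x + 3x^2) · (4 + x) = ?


Expand and collect like terms; reduce coefficients mod 5:
x^0: 0·4 = 0 ≡ 0 (mod 5)
x^1: 0·1 + 1·4 = 4 ≡ 4 (mod 5)
x^2: 1·1 + 3·4 = 13 ≡ 3 (mod 5)
x^3: 3·1 = 3 ≡ 3 (mod 5)
Result: 4x + 3x^2 + 3x^3

f · g = 4x + 3x^2 + 3x^3


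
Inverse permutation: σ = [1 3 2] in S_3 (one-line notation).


To find σ⁻¹, swap domain and range:
σ(1) = 1 → σ⁻¹(1) = 1
σ(2) = 3 → σ⁻¹(3) = 2
σ(3) = 2 → σ⁻¹(2) = 3

σ⁻¹ = [1 3 2]


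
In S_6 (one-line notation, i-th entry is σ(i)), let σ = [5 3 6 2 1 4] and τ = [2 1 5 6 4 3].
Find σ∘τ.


σ∘τ: apply τ first, then σ
1 →τ 2 →σ 3
2 →τ 1 →σ 5
3 →τ 5 →σ 1
4 →τ 6 →σ 4
5 →τ 4 →σ 2
6 →τ 3 →σ 6

σ∘τ = [3 5 1 4 2 6]


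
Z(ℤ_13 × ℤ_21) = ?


Z(G) = {g ∈ G | gx = xg for all x ∈ G}
Direct product of abelian groups is abelian, so Z(G) = G

Z(ℤ_13 × ℤ_21) = ℤ_13 × ℤ_21


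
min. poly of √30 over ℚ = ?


√30 satisfies x² - 30 = 0, irreducible over ℚ since 30 is squarefree

Minimal polynomial: x² - 30


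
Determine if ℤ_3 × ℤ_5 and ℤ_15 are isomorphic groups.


Comparing ℤ_3 × ℤ_5 and ℤ_15:
gcd(3,5) = 1, so ℤ_3 × ℤ_5 ≅ ℤ_15 (CRT)

Yes, ℤ_3 × ℤ_5 ≅ ℤ_15


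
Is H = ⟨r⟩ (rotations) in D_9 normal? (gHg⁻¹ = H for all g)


H = ⟨r⟩ (rotations) in D_9
The rotation subgroup ⟨r⟩ has index 2 in D_9, so it is normal

Yes, normal subgroup


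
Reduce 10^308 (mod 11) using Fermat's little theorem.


Fermat's little theorem: if p is prime and gcd(a,p)=1, then a^(p-1) ≡ 1 (mod p)
p = 11 is prime, gcd(10,11) = 1
Reduce exponent: 308 mod 10 = 8
So 10^308 ≡ 10^8 (mod 11)
10^8 mod 11 = 1

10^308 ≡ 1 (mod 11)


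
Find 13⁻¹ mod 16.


Use the extended Euclidean algorithm to write 1 = 13·s + 16·t; then s mod 16 is the inverse.
Euclidean algorithm:
  13 = 0·16 + 13
  16 = 1·13 + 3
  13 = 4·3 + 1
  3 = 3·1 + 0
gcd(13,16) = 1
Back-substitution gives: 13·(5) + 16·(-4) = 1
So 13⁻¹ ≡ 5 ≡ 5 (mod 16)
Check: 13 × 5 = 65 ≡ 1 (mod 16) ✓

13⁻¹ ≡ 5 (mod 16)


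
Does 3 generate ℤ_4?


g generates ℤ_n iff gcd(g, n) = 1
gcd(3, 4) = 1
Since gcd = 1, 3 is a generator.

Yes, 3 generates ℤ_4


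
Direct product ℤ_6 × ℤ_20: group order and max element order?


|ℤ_6 × ℤ_20| = 6 × 20 = 120
Max element order = lcm(6,20) = 60
Cyclic? No (gcd=2)

|ℤ_6×ℤ_20| = 120, max element order = 60


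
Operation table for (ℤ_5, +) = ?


Elements: {0, 1, 2, 3, 4}
Operation: addition mod 5
Entry (a, b) = (a + b) mod 5

Cayley table:
  | 0 | 1 | 2 | 3 | 4
0 | 0 | 1 | 2 | 3 | 4
1 | 1 | 2 | 3 | 4 | 0
2 | 2 | 3 | 4 | 0 | 1
3 | 3 | 4 | 0 | 1 | 2
4 | 4 | 0 | 1 | 2 | 3


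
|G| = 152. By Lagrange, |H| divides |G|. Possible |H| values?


Lagrange's theorem: |H| divides |G|
|G| = 152
Divisors of 152: 1, 2, 4, 8, 19, 38, 76, 152

Possible subgroup orders: {1, 2, 4, 8, 19, 38, 76, 152}


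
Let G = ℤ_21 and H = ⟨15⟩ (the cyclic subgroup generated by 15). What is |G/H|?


|⟨15⟩| = n / gcd(15, 21) = 21 / 3 = 7
H is normal (ℤ_21 is abelian).
|G/H| = |G| / |H| = 21 / 7 = 3

|G/H| = 3


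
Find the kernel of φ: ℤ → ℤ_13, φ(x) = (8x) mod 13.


Kernel = preimage of identity
ker(φ) = {x ∈ ℤ : 8x ≡ 0 (mod 13)}. gcd(8,13) = 1, so 8x ≡ 0 (mod 13) ⟺ x ≡ 0 (mod 13/1 = 13). Hence ker(φ) = 13ℤ

ker(φ) = 13ℤ


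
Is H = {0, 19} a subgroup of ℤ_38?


Subgroup test for H = {0, 19} in (ℤ_38, +):
(1) 0 ∈ H? Yes
(2) Closure: for all a,b ∈ H, (a+b) mod 38 ∈ H? Yes
(3) Inverses: for all a ∈ H, -a mod 38 ∈ H? Yes

Yes, H is a subgroup of ℤ_38
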